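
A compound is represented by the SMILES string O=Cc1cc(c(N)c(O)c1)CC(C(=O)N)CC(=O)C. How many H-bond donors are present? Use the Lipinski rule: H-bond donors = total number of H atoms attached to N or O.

Donors: find every N or O and count the H atoms it carries.
  atom 1 (O): bond orders sum to 2 → 0 H
  atom 7 (N): bond orders sum to 1 → 2 H
  atom 9 (O): bond orders sum to 1 → 1 H
  atom 14 (O): bond orders sum to 2 → 0 H
  atom 15 (N): bond orders sum to 1 → 2 H
  atom 18 (O): bond orders sum to 2 → 0 H
Lipinski HBD = 5.

5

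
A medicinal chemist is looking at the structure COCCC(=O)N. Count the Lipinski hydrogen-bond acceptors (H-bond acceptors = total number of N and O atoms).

N atoms: 1; O atoms: 2.
Lipinski HBA = 1 + 2 = 3.

3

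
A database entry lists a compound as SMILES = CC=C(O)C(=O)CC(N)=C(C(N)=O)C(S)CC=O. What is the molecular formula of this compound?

Walk through each heavy atom and fill implicit hydrogens from standard valence (C 4, N 3, O 2, S 2, halogen 1):
  atom 1: C, bond orders sum to 1 (valence 4) → 3 H
  atom 2: C, bond orders sum to 3 (valence 4) → 1 H
  atom 3: C, bond orders sum to 4 (valence 4) → 0 H
  atom 4: O, bond orders sum to 1 (valence 2) → 1 H
  atom 5: C, bond orders sum to 4 (valence 4) → 0 H
  atom 6: O, bond orders sum to 2 (valence 2) → 0 H
  atom 7: C, bond orders sum to 2 (valence 4) → 2 H
  atom 8: C, bond orders sum to 4 (valence 4) → 0 H
  atom 9: N, bond orders sum to 1 (valence 3) → 2 H
  atom 10: C, bond orders sum to 4 (valence 4) → 0 H
  atom 11: C, bond orders sum to 4 (valence 4) → 0 H
  atom 12: N, bond orders sum to 1 (valence 3) → 2 H
  atom 13: O, bond orders sum to 2 (valence 2) → 0 H
  atom 14: C, bond orders sum to 3 (valence 4) → 1 H
  atom 15: S, bond orders sum to 1 (valence 2) → 1 H
  atom 16: C, bond orders sum to 2 (valence 4) → 2 H
  atom 17: C, bond orders sum to 3 (valence 4) → 1 H
  atom 18: O, bond orders sum to 2 (valence 2) → 0 H
Totals → C:11, H:16, N:2, O:4, S:1.

C11H16N2O4S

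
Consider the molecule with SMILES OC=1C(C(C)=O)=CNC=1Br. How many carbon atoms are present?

6

Count every carbon token in the SMILES (each C, including those in ring-closure positions and inside branches).
Carbon count: 6.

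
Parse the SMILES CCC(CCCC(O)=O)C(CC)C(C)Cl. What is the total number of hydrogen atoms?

23

Walk through each heavy atom and fill implicit hydrogens from standard valence (C 4, N 3, O 2, S 2, halogen 1):
  atom 1: C, bond orders sum to 1 (valence 4) → 3 H
  atom 2: C, bond orders sum to 2 (valence 4) → 2 H
  atom 3: C, bond orders sum to 3 (valence 4) → 1 H
  atom 4: C, bond orders sum to 2 (valence 4) → 2 H
  atom 5: C, bond orders sum to 2 (valence 4) → 2 H
  atom 6: C, bond orders sum to 2 (valence 4) → 2 H
  atom 7: C, bond orders sum to 4 (valence 4) → 0 H
  atom 8: O, bond orders sum to 1 (valence 2) → 1 H
  atom 9: O, bond orders sum to 2 (valence 2) → 0 H
  atom 10: C, bond orders sum to 3 (valence 4) → 1 H
  atom 11: C, bond orders sum to 2 (valence 4) → 2 H
  atom 12: C, bond orders sum to 1 (valence 4) → 3 H
  atom 13: C, bond orders sum to 3 (valence 4) → 1 H
  atom 14: C, bond orders sum to 1 (valence 4) → 3 H
  atom 15: Cl (halogen, monovalent) → 0 H
Total hydrogens: 23.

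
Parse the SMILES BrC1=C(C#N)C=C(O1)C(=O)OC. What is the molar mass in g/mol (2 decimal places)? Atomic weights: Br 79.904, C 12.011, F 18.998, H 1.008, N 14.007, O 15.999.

230.02 g/mol

First, the molecular formula is C7H4BrNO3 (counting implicit H from valence).
  Br: 1 × 79.904 = 79.904
  C: 7 × 12.011 = 84.077
  H: 4 × 1.008 = 4.032
  N: 1 × 14.007 = 14.007
  O: 3 × 15.999 = 47.997
Sum: 1×79.904 + 7×12.011 + 4×1.008 + 1×14.007 + 3×15.999 = 230.017 → 230.02 g/mol.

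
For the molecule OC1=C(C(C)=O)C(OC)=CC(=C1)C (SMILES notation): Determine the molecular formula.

Walk through each heavy atom and fill implicit hydrogens from standard valence (C 4, N 3, O 2, S 2, halogen 1):
  atom 1: O, bond orders sum to 1 (valence 2) → 1 H
  atom 2: C, bond orders sum to 4 (valence 4) → 0 H
  atom 3: C, bond orders sum to 4 (valence 4) → 0 H
  atom 4: C, bond orders sum to 4 (valence 4) → 0 H
  atom 5: C, bond orders sum to 1 (valence 4) → 3 H
  atom 6: O, bond orders sum to 2 (valence 2) → 0 H
  atom 7: C, bond orders sum to 4 (valence 4) → 0 H
  atom 8: O, bond orders sum to 2 (valence 2) → 0 H
  atom 9: C, bond orders sum to 1 (valence 4) → 3 H
  atom 10: C, bond orders sum to 3 (valence 4) → 1 H
  atom 11: C, bond orders sum to 4 (valence 4) → 0 H
  atom 12: C, bond orders sum to 3 (valence 4) → 1 H
  atom 13: C, bond orders sum to 1 (valence 4) → 3 H
Totals → C:10, H:12, O:3.

C10H12O3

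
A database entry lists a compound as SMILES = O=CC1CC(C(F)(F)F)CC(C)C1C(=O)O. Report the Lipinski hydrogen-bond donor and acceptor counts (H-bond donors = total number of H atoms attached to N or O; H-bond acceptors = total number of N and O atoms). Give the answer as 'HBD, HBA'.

1, 3

Donors: find every N or O and count the H atoms it carries.
  atom 1 (O): bond orders sum to 2 → 0 H
  atom 15 (O): bond orders sum to 2 → 0 H
  atom 16 (O): bond orders sum to 1 → 1 H
Lipinski HBD = 1.
Acceptors: N atoms = 0, O atoms = 3 → HBA = 3.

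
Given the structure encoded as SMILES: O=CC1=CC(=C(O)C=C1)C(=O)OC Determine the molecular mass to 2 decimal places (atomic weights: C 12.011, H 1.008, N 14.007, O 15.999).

180.16 g/mol

First, the molecular formula is C9H8O4 (counting implicit H from valence).
  C: 9 × 12.011 = 108.099
  H: 8 × 1.008 = 8.064
  O: 4 × 15.999 = 63.996
Sum: 9×12.011 + 8×1.008 + 4×15.999 = 180.159 → 180.16 g/mol.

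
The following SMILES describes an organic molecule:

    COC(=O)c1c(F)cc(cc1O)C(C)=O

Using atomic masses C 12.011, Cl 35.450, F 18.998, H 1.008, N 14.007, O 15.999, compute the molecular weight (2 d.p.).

212.18 g/mol

First, the molecular formula is C10H9FO4 (counting implicit H from valence).
  C: 10 × 12.011 = 120.110
  F: 1 × 18.998 = 18.998
  H: 9 × 1.008 = 9.072
  O: 4 × 15.999 = 63.996
Sum: 10×12.011 + 1×18.998 + 9×1.008 + 4×15.999 = 212.176 → 212.18 g/mol.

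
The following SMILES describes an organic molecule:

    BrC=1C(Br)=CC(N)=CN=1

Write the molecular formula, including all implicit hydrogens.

C5H4Br2N2

Walk through each heavy atom and fill implicit hydrogens from standard valence (C 4, N 3, O 2, S 2, halogen 1):
  atom 1: Br (halogen, monovalent) → 0 H
  atom 2: C, bond orders sum to 4 (valence 4) → 0 H
  atom 3: C, bond orders sum to 4 (valence 4) → 0 H
  atom 4: Br (halogen, monovalent) → 0 H
  atom 5: C, bond orders sum to 3 (valence 4) → 1 H
  atom 6: C, bond orders sum to 4 (valence 4) → 0 H
  atom 7: N, bond orders sum to 1 (valence 3) → 2 H
  atom 8: C, bond orders sum to 3 (valence 4) → 1 H
  atom 9: N, bond orders sum to 3 (valence 3) → 0 H
Totals → C:5, H:4, Br:2, N:2.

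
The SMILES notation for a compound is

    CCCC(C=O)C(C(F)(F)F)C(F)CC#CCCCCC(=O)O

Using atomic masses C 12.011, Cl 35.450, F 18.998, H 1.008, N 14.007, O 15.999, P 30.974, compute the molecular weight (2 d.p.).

First, the molecular formula is C16H22F4O3 (counting implicit H from valence).
  C: 16 × 12.011 = 192.176
  F: 4 × 18.998 = 75.992
  H: 22 × 1.008 = 22.176
  O: 3 × 15.999 = 47.997
Sum: 16×12.011 + 4×18.998 + 22×1.008 + 3×15.999 = 338.341 → 338.34 g/mol.

338.34 g/mol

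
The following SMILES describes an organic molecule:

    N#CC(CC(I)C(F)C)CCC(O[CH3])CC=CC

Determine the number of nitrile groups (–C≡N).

1

The nitrile motif appears at heavy-atom position 2 in the SMILES.
Other groups present: 1 alkene, 1 ether.
Nitrile count: 1.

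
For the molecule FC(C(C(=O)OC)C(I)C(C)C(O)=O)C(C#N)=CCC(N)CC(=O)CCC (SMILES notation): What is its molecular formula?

Walk through each heavy atom and fill implicit hydrogens from standard valence (C 4, N 3, O 2, S 2, halogen 1):
  atom 1: F (halogen, monovalent) → 0 H
  atom 2: C, bond orders sum to 3 (valence 4) → 1 H
  atom 3: C, bond orders sum to 3 (valence 4) → 1 H
  atom 4: C, bond orders sum to 4 (valence 4) → 0 H
  atom 5: O, bond orders sum to 2 (valence 2) → 0 H
  atom 6: O, bond orders sum to 2 (valence 2) → 0 H
  atom 7: C, bond orders sum to 1 (valence 4) → 3 H
  atom 8: C, bond orders sum to 3 (valence 4) → 1 H
  atom 9: I (halogen, monovalent) → 0 H
  atom 10: C, bond orders sum to 3 (valence 4) → 1 H
  atom 11: C, bond orders sum to 1 (valence 4) → 3 H
  atom 12: C, bond orders sum to 4 (valence 4) → 0 H
  atom 13: O, bond orders sum to 1 (valence 2) → 1 H
  atom 14: O, bond orders sum to 2 (valence 2) → 0 H
  atom 15: C, bond orders sum to 4 (valence 4) → 0 H
  atom 16: C, bond orders sum to 4 (valence 4) → 0 H
  atom 17: N, bond orders sum to 3 (valence 3) → 0 H
  atom 18: C, bond orders sum to 3 (valence 4) → 1 H
  atom 19: C, bond orders sum to 2 (valence 4) → 2 H
  atom 20: C, bond orders sum to 3 (valence 4) → 1 H
  atom 21: N, bond orders sum to 1 (valence 3) → 2 H
  atom 22: C, bond orders sum to 2 (valence 4) → 2 H
  atom 23: C, bond orders sum to 4 (valence 4) → 0 H
  atom 24: O, bond orders sum to 2 (valence 2) → 0 H
  atom 25: C, bond orders sum to 2 (valence 4) → 2 H
  atom 26: C, bond orders sum to 2 (valence 4) → 2 H
  atom 27: C, bond orders sum to 1 (valence 4) → 3 H
Totals → C:18, H:26, F:1, I:1, N:2, O:5.
In Hill order: C18H26FIN2O5.

C18H26FIN2O5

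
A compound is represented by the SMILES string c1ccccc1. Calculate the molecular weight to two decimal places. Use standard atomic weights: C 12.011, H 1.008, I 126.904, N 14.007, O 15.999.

First, the molecular formula is C6H6 (counting implicit H from valence).
  C: 6 × 12.011 = 72.066
  H: 6 × 1.008 = 6.048
Sum: 6×12.011 + 6×1.008 = 78.114 → 78.11 g/mol.

78.11 g/mol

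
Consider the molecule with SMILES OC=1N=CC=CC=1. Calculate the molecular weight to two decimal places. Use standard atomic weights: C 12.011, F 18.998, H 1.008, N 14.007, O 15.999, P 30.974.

95.10 g/mol

First, the molecular formula is C5H5NO (counting implicit H from valence).
  C: 5 × 12.011 = 60.055
  H: 5 × 1.008 = 5.040
  N: 1 × 14.007 = 14.007
  O: 1 × 15.999 = 15.999
Sum: 5×12.011 + 5×1.008 + 1×14.007 + 1×15.999 = 95.101 → 95.10 g/mol.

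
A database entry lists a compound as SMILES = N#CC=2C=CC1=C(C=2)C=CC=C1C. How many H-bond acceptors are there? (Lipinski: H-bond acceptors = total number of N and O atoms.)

N atoms: 1; O atoms: 0.
Lipinski HBA = 1 + 0 = 1.

1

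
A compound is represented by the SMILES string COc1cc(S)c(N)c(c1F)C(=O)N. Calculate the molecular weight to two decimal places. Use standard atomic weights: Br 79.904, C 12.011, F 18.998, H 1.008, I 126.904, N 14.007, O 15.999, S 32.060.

216.23 g/mol

First, the molecular formula is C8H9FN2O2S (counting implicit H from valence).
  C: 8 × 12.011 = 96.088
  F: 1 × 18.998 = 18.998
  H: 9 × 1.008 = 9.072
  N: 2 × 14.007 = 28.014
  O: 2 × 15.999 = 31.998
  S: 1 × 32.060 = 32.060
Sum: 8×12.011 + 1×18.998 + 9×1.008 + 2×14.007 + 2×15.999 + 1×32.060 = 216.230 → 216.23 g/mol.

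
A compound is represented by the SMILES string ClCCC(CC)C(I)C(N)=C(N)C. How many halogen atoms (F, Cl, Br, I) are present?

2

Halogen atoms appear at heavy-atom positions 1, 8 (1×Cl, 1×I).
Other groups present: 1 alkene, 2 primary amine.
Halogen count: 2.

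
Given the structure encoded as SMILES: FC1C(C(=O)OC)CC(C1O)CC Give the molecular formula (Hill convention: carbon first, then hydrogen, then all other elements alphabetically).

Walk through each heavy atom and fill implicit hydrogens from standard valence (C 4, N 3, O 2, S 2, halogen 1):
  atom 1: F (halogen, monovalent) → 0 H
  atom 2: C, bond orders sum to 3 (valence 4) → 1 H
  atom 3: C, bond orders sum to 3 (valence 4) → 1 H
  atom 4: C, bond orders sum to 4 (valence 4) → 0 H
  atom 5: O, bond orders sum to 2 (valence 2) → 0 H
  atom 6: O, bond orders sum to 2 (valence 2) → 0 H
  atom 7: C, bond orders sum to 1 (valence 4) → 3 H
  atom 8: C, bond orders sum to 2 (valence 4) → 2 H
  atom 9: C, bond orders sum to 3 (valence 4) → 1 H
  atom 10: C, bond orders sum to 3 (valence 4) → 1 H
  atom 11: O, bond orders sum to 1 (valence 2) → 1 H
  atom 12: C, bond orders sum to 2 (valence 4) → 2 H
  atom 13: C, bond orders sum to 1 (valence 4) → 3 H
Totals → C:9, H:15, F:1, O:3.
In Hill order: C9H15FO3.

C9H15FO3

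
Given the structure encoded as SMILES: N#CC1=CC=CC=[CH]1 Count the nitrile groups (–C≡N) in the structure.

1

The nitrile motif appears at heavy-atom position 2 in the SMILES.
Nitrile count: 1.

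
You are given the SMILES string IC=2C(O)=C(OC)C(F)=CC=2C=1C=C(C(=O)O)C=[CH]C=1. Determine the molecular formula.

Walk through each heavy atom and fill implicit hydrogens from standard valence (C 4, N 3, O 2, S 2, halogen 1):
  atom 1: I (halogen, monovalent) → 0 H
  atom 2: C, bond orders sum to 4 (valence 4) → 0 H
  atom 3: C, bond orders sum to 4 (valence 4) → 0 H
  atom 4: O, bond orders sum to 1 (valence 2) → 1 H
  atom 5: C, bond orders sum to 4 (valence 4) → 0 H
  atom 6: O, bond orders sum to 2 (valence 2) → 0 H
  atom 7: C, bond orders sum to 1 (valence 4) → 3 H
  atom 8: C, bond orders sum to 4 (valence 4) → 0 H
  atom 9: F (halogen, monovalent) → 0 H
  atom 10: C, bond orders sum to 3 (valence 4) → 1 H
  atom 11: C, bond orders sum to 4 (valence 4) → 0 H
  atom 12: C, bond orders sum to 4 (valence 4) → 0 H
  atom 13: C, bond orders sum to 3 (valence 4) → 1 H
  atom 14: C, bond orders sum to 4 (valence 4) → 0 H
  atom 15: C, bond orders sum to 4 (valence 4) → 0 H
  atom 16: O, bond orders sum to 2 (valence 2) → 0 H
  atom 17: O, bond orders sum to 1 (valence 2) → 1 H
  atom 18: C, bond orders sum to 3 (valence 4) → 1 H
  atom 19: C with explicit H count 1
  atom 20: C, bond orders sum to 3 (valence 4) → 1 H
Totals → C:14, H:10, F:1, I:1, O:4.

C14H10FIO4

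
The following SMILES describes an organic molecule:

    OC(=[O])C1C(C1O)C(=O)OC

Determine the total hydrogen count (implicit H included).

8

Walk through each heavy atom and fill implicit hydrogens from standard valence (C 4, N 3, O 2, S 2, halogen 1):
  atom 1: O, bond orders sum to 1 (valence 2) → 1 H
  atom 2: C, bond orders sum to 4 (valence 4) → 0 H
  atom 3: O with explicit H count 0
  atom 4: C, bond orders sum to 3 (valence 4) → 1 H
  atom 5: C, bond orders sum to 3 (valence 4) → 1 H
  atom 6: C, bond orders sum to 3 (valence 4) → 1 H
  atom 7: O, bond orders sum to 1 (valence 2) → 1 H
  atom 8: C, bond orders sum to 4 (valence 4) → 0 H
  atom 9: O, bond orders sum to 2 (valence 2) → 0 H
  atom 10: O, bond orders sum to 2 (valence 2) → 0 H
  atom 11: C, bond orders sum to 1 (valence 4) → 3 H
Total hydrogens: 8.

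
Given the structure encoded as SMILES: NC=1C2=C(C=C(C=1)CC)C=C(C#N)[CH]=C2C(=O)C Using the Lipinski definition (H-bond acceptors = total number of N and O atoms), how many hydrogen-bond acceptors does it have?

3

N atoms: 2; O atoms: 1.
Lipinski HBA = 2 + 1 = 3.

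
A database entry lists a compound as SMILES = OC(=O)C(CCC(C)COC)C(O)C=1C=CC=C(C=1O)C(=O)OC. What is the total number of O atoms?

Scan the SMILES for O atoms (remember two-letter symbols like Cl and Br are single atoms).
Oxygen count: 7.

7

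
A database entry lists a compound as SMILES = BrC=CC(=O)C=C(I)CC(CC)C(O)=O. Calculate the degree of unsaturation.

Degree of unsaturation = (number of rings) + (number of π bonds).
Ring closures in the SMILES: 0.
π bonds: 4 double bonds (each 1 DoU) → 4 DoU from unsaturation.
Total DoU = 0 + 4 = 4.

4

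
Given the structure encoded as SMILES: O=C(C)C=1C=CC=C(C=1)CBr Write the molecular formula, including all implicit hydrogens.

C9H9BrO

Walk through each heavy atom and fill implicit hydrogens from standard valence (C 4, N 3, O 2, S 2, halogen 1):
  atom 1: O, bond orders sum to 2 (valence 2) → 0 H
  atom 2: C, bond orders sum to 4 (valence 4) → 0 H
  atom 3: C, bond orders sum to 1 (valence 4) → 3 H
  atom 4: C, bond orders sum to 4 (valence 4) → 0 H
  atom 5: C, bond orders sum to 3 (valence 4) → 1 H
  atom 6: C, bond orders sum to 3 (valence 4) → 1 H
  atom 7: C, bond orders sum to 3 (valence 4) → 1 H
  atom 8: C, bond orders sum to 4 (valence 4) → 0 H
  atom 9: C, bond orders sum to 3 (valence 4) → 1 H
  atom 10: C, bond orders sum to 2 (valence 4) → 2 H
  atom 11: Br (halogen, monovalent) → 0 H
Totals → C:9, H:9, Br:1, O:1.
In Hill order: C9H9BrO.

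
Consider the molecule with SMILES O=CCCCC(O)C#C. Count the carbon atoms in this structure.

Count every carbon token in the SMILES (each C, including those in ring-closure positions and inside branches).
Carbon count: 7.

7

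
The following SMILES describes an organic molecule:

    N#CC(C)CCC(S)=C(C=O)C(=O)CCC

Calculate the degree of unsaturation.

5

Degree of unsaturation = (number of rings) + (number of π bonds).
Ring closures in the SMILES: 0.
π bonds: 3 double bonds (each 1 DoU), 1 triple bond (each 2 DoU) → 5 DoU from unsaturation.
Total DoU = 0 + 5 = 5.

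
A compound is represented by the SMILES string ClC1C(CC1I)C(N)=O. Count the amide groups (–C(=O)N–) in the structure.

The amide motif appears at heavy-atom position 7 in the SMILES.
Amide count: 1.

1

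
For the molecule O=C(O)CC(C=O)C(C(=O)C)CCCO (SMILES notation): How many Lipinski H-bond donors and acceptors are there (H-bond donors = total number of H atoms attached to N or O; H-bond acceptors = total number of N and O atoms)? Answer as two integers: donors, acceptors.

2, 5

Donors: find every N or O and count the H atoms it carries.
  atom 1 (O): bond orders sum to 2 → 0 H
  atom 3 (O): bond orders sum to 1 → 1 H
  atom 7 (O): bond orders sum to 2 → 0 H
  atom 10 (O): bond orders sum to 2 → 0 H
  atom 15 (O): bond orders sum to 1 → 1 H
Lipinski HBD = 2.
Acceptors: N atoms = 0, O atoms = 5 → HBA = 5.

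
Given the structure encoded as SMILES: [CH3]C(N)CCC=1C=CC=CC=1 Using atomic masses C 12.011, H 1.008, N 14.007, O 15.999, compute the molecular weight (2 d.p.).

149.24 g/mol

First, the molecular formula is C10H15N (counting implicit H from valence).
  C: 10 × 12.011 = 120.110
  H: 15 × 1.008 = 15.120
  N: 1 × 14.007 = 14.007
Sum: 10×12.011 + 15×1.008 + 1×14.007 = 149.237 → 149.24 g/mol.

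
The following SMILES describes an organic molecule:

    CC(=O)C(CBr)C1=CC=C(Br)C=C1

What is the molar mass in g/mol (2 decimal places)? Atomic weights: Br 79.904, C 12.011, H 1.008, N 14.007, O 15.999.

306.00 g/mol

First, the molecular formula is C10H10Br2O (counting implicit H from valence).
  Br: 2 × 79.904 = 159.808
  C: 10 × 12.011 = 120.110
  H: 10 × 1.008 = 10.080
  O: 1 × 15.999 = 15.999
Sum: 2×79.904 + 10×12.011 + 10×1.008 + 1×15.999 = 305.997 → 306.00 g/mol.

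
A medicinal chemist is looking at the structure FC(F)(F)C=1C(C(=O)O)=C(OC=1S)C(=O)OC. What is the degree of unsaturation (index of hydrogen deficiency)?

Molecular formula: C8H5F3O5S.
DoU = (2C + 2 + N − H − X) / 2, where X is the halogen count and O/S are ignored.
    = (2·8 + 2 + 0 − 5 − 3) / 2 = 10 / 2 = 5.

5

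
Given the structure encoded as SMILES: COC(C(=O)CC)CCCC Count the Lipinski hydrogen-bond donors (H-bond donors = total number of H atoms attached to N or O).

Donors: find every N or O and count the H atoms it carries.
  atom 2 (O): bond orders sum to 2 → 0 H
  atom 5 (O): bond orders sum to 2 → 0 H
Lipinski HBD = 0.

0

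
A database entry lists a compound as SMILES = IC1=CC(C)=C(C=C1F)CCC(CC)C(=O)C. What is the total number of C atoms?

Count every carbon token in the SMILES (each C, including those in ring-closure positions and inside branches).
Carbon count: 14.

14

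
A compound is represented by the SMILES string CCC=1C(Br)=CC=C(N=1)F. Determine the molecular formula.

C7H7BrFN

Walk through each heavy atom and fill implicit hydrogens from standard valence (C 4, N 3, O 2, S 2, halogen 1):
  atom 1: C, bond orders sum to 1 (valence 4) → 3 H
  atom 2: C, bond orders sum to 2 (valence 4) → 2 H
  atom 3: C, bond orders sum to 4 (valence 4) → 0 H
  atom 4: C, bond orders sum to 4 (valence 4) → 0 H
  atom 5: Br (halogen, monovalent) → 0 H
  atom 6: C, bond orders sum to 3 (valence 4) → 1 H
  atom 7: C, bond orders sum to 3 (valence 4) → 1 H
  atom 8: C, bond orders sum to 4 (valence 4) → 0 H
  atom 9: N, bond orders sum to 3 (valence 3) → 0 H
  atom 10: F (halogen, monovalent) → 0 H
Totals → C:7, H:7, Br:1, F:1, N:1.
In Hill order: C7H7BrFN.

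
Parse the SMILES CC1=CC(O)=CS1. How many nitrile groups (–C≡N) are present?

Scan the SMILES for the nitrile motif — none present.
Groups that are present: 1 hydroxyl.

0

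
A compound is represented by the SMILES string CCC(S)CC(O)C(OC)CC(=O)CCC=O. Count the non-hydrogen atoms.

Every atom symbol written in the SMILES (organic subset) is one heavy atom; implicit H are not written.
Heavy atoms by element → C:12, O:4, S:1.
Total: 17.

17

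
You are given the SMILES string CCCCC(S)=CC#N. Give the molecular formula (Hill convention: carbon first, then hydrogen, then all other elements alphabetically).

Walk through each heavy atom and fill implicit hydrogens from standard valence (C 4, N 3, O 2, S 2, halogen 1):
  atom 1: C, bond orders sum to 1 (valence 4) → 3 H
  atom 2: C, bond orders sum to 2 (valence 4) → 2 H
  atom 3: C, bond orders sum to 2 (valence 4) → 2 H
  atom 4: C, bond orders sum to 2 (valence 4) → 2 H
  atom 5: C, bond orders sum to 4 (valence 4) → 0 H
  atom 6: S, bond orders sum to 1 (valence 2) → 1 H
  atom 7: C, bond orders sum to 3 (valence 4) → 1 H
  atom 8: C, bond orders sum to 4 (valence 4) → 0 H
  atom 9: N, bond orders sum to 3 (valence 3) → 0 H
Totals → C:7, H:11, N:1, S:1.
In Hill order: C7H11NS.

C7H11NS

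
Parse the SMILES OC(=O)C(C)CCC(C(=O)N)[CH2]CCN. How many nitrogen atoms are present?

2

Scan the SMILES for N atoms (remember two-letter symbols like Cl and Br are single atoms).
Nitrogen count: 2.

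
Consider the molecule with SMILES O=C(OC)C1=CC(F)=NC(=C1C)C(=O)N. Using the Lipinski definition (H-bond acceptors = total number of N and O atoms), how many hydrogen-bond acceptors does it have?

N atoms: 2; O atoms: 3.
Lipinski HBA = 2 + 3 = 5.

5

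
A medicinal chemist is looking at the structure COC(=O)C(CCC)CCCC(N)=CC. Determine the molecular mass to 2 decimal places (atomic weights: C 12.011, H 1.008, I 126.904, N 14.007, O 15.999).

213.32 g/mol

First, the molecular formula is C12H23NO2 (counting implicit H from valence).
  C: 12 × 12.011 = 144.132
  H: 23 × 1.008 = 23.184
  N: 1 × 14.007 = 14.007
  O: 2 × 15.999 = 31.998
Sum: 12×12.011 + 23×1.008 + 1×14.007 + 2×15.999 = 213.321 → 213.32 g/mol.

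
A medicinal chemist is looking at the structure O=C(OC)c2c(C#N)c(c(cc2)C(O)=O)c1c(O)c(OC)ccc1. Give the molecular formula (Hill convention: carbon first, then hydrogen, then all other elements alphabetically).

Walk through each heavy atom and fill implicit hydrogens from standard valence (C 4, N 3, O 2, S 2, halogen 1); for lowercase aromatic atoms, an aromatic c carries 1 H when it has two neighbours and 0 H with three, and aromatic n carries 0 H:
  atom 1: O, bond orders sum to 2 (valence 2) → 0 H
  atom 2: C, bond orders sum to 4 (valence 4) → 0 H
  atom 3: O, bond orders sum to 2 (valence 2) → 0 H
  atom 4: C, bond orders sum to 1 (valence 4) → 3 H
  atom 5: aromatic c, 3 neighbours → 0 H
  atom 6: aromatic c, 3 neighbours → 0 H
  atom 7: C, bond orders sum to 4 (valence 4) → 0 H
  atom 8: N, bond orders sum to 3 (valence 3) → 0 H
  atom 9: aromatic c, 3 neighbours → 0 H
  atom 10: aromatic c, 3 neighbours → 0 H
  atom 11: aromatic c, 2 neighbours → 1 H
  atom 12: aromatic c, 2 neighbours → 1 H
  atom 13: C, bond orders sum to 4 (valence 4) → 0 H
  atom 14: O, bond orders sum to 1 (valence 2) → 1 H
  atom 15: O, bond orders sum to 2 (valence 2) → 0 H
  atom 16: aromatic c, 3 neighbours → 0 H
  atom 17: aromatic c, 3 neighbours → 0 H
  atom 18: O, bond orders sum to 1 (valence 2) → 1 H
  atom 19: aromatic c, 3 neighbours → 0 H
  atom 20: O, bond orders sum to 2 (valence 2) → 0 H
  atom 21: C, bond orders sum to 1 (valence 4) → 3 H
  atom 22: aromatic c, 2 neighbours → 1 H
  atom 23: aromatic c, 2 neighbours → 1 H
  atom 24: aromatic c, 2 neighbours → 1 H
Totals → C:17, H:13, N:1, O:6.

C17H13NO6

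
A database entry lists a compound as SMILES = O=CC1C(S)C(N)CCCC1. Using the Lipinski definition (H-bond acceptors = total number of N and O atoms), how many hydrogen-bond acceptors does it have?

N atoms: 1; O atoms: 1.
Lipinski HBA = 1 + 1 = 2.

2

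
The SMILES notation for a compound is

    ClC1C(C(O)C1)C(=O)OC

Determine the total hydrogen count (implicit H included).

Walk through each heavy atom and fill implicit hydrogens from standard valence (C 4, N 3, O 2, S 2, halogen 1):
  atom 1: Cl (halogen, monovalent) → 0 H
  atom 2: C, bond orders sum to 3 (valence 4) → 1 H
  atom 3: C, bond orders sum to 3 (valence 4) → 1 H
  atom 4: C, bond orders sum to 3 (valence 4) → 1 H
  atom 5: O, bond orders sum to 1 (valence 2) → 1 H
  atom 6: C, bond orders sum to 2 (valence 4) → 2 H
  atom 7: C, bond orders sum to 4 (valence 4) → 0 H
  atom 8: O, bond orders sum to 2 (valence 2) → 0 H
  atom 9: O, bond orders sum to 2 (valence 2) → 0 H
  atom 10: C, bond orders sum to 1 (valence 4) → 3 H
Total hydrogens: 9.

9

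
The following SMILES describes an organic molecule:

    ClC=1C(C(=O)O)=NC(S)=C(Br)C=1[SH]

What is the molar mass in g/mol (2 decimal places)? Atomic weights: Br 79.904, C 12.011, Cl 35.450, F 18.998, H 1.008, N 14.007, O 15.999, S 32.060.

First, the molecular formula is C6H3BrClNO2S2 (counting implicit H from valence).
  Br: 1 × 79.904 = 79.904
  C: 6 × 12.011 = 72.066
  Cl: 1 × 35.450 = 35.450
  H: 3 × 1.008 = 3.024
  N: 1 × 14.007 = 14.007
  O: 2 × 15.999 = 31.998
  S: 2 × 32.060 = 64.120
Sum: 1×79.904 + 6×12.011 + 1×35.450 + 3×1.008 + 1×14.007 + 2×15.999 + 2×32.060 = 300.569 → 300.57 g/mol.

300.57 g/mol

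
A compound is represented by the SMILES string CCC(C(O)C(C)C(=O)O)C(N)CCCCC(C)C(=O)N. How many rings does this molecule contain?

0

In SMILES, each pair of matching ring-closure digits denotes one ring-closing bond; the number of such bonds equals the number of independent rings.
Ring-closure bonds here: 0.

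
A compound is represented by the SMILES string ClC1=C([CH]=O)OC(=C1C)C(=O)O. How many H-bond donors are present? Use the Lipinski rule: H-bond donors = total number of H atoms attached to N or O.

Donors: find every N or O and count the H atoms it carries.
  atom 5 (O): bond orders sum to 2 → 0 H
  atom 6 (O): bond orders sum to 2 → 0 H
  atom 11 (O): bond orders sum to 2 → 0 H
  atom 12 (O): bond orders sum to 1 → 1 H
Lipinski HBD = 1.

1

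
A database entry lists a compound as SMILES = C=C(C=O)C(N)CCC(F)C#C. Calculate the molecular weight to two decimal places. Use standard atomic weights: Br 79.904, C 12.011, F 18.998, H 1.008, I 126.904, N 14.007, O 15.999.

First, the molecular formula is C9H12FNO (counting implicit H from valence).
  C: 9 × 12.011 = 108.099
  F: 1 × 18.998 = 18.998
  H: 12 × 1.008 = 12.096
  N: 1 × 14.007 = 14.007
  O: 1 × 15.999 = 15.999
Sum: 9×12.011 + 1×18.998 + 12×1.008 + 1×14.007 + 1×15.999 = 169.199 → 169.20 g/mol.

169.20 g/mol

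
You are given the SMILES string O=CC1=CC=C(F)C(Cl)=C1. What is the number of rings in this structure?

In SMILES, each pair of matching ring-closure digits denotes one ring-closing bond; the number of such bonds equals the number of independent rings.
Ring-closure bonds here: 1.

1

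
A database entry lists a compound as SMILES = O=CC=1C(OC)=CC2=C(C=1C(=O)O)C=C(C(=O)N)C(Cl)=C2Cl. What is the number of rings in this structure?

2

In SMILES, each pair of matching ring-closure digits denotes one ring-closing bond; the number of such bonds equals the number of independent rings.
Ring-closure bonds here: 2.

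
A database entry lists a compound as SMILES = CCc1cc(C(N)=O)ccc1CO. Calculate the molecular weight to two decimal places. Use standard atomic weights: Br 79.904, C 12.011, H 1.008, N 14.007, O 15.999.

First, the molecular formula is C10H13NO2 (counting implicit H from valence).
  C: 10 × 12.011 = 120.110
  H: 13 × 1.008 = 13.104
  N: 1 × 14.007 = 14.007
  O: 2 × 15.999 = 31.998
Sum: 10×12.011 + 13×1.008 + 1×14.007 + 2×15.999 = 179.219 → 179.22 g/mol.

179.22 g/mol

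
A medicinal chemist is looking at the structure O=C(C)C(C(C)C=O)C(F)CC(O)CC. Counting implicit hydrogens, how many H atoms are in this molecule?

Walk through each heavy atom and fill implicit hydrogens from standard valence (C 4, N 3, O 2, S 2, halogen 1):
  atom 1: O, bond orders sum to 2 (valence 2) → 0 H
  atom 2: C, bond orders sum to 4 (valence 4) → 0 H
  atom 3: C, bond orders sum to 1 (valence 4) → 3 H
  atom 4: C, bond orders sum to 3 (valence 4) → 1 H
  atom 5: C, bond orders sum to 3 (valence 4) → 1 H
  atom 6: C, bond orders sum to 1 (valence 4) → 3 H
  atom 7: C, bond orders sum to 3 (valence 4) → 1 H
  atom 8: O, bond orders sum to 2 (valence 2) → 0 H
  atom 9: C, bond orders sum to 3 (valence 4) → 1 H
  atom 10: F (halogen, monovalent) → 0 H
  atom 11: C, bond orders sum to 2 (valence 4) → 2 H
  atom 12: C, bond orders sum to 3 (valence 4) → 1 H
  atom 13: O, bond orders sum to 1 (valence 2) → 1 H
  atom 14: C, bond orders sum to 2 (valence 4) → 2 H
  atom 15: C, bond orders sum to 1 (valence 4) → 3 H
Total hydrogens: 19.

19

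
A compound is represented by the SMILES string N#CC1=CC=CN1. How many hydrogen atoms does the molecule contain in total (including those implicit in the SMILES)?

4

Walk through each heavy atom and fill implicit hydrogens from standard valence (C 4, N 3, O 2, S 2, halogen 1):
  atom 1: N, bond orders sum to 3 (valence 3) → 0 H
  atom 2: C, bond orders sum to 4 (valence 4) → 0 H
  atom 3: C, bond orders sum to 4 (valence 4) → 0 H
  atom 4: C, bond orders sum to 3 (valence 4) → 1 H
  atom 5: C, bond orders sum to 3 (valence 4) → 1 H
  atom 6: C, bond orders sum to 3 (valence 4) → 1 H
  atom 7: N, bond orders sum to 2 (valence 3) → 1 H
Total hydrogens: 4.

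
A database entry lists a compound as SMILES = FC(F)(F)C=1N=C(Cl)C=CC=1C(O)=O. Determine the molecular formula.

C7H3ClF3NO2

Walk through each heavy atom and fill implicit hydrogens from standard valence (C 4, N 3, O 2, S 2, halogen 1):
  atom 1: F (halogen, monovalent) → 0 H
  atom 2: C, bond orders sum to 4 (valence 4) → 0 H
  atom 3: F (halogen, monovalent) → 0 H
  atom 4: F (halogen, monovalent) → 0 H
  atom 5: C, bond orders sum to 4 (valence 4) → 0 H
  atom 6: N, bond orders sum to 3 (valence 3) → 0 H
  atom 7: C, bond orders sum to 4 (valence 4) → 0 H
  atom 8: Cl (halogen, monovalent) → 0 H
  atom 9: C, bond orders sum to 3 (valence 4) → 1 H
  atom 10: C, bond orders sum to 3 (valence 4) → 1 H
  atom 11: C, bond orders sum to 4 (valence 4) → 0 H
  atom 12: C, bond orders sum to 4 (valence 4) → 0 H
  atom 13: O, bond orders sum to 1 (valence 2) → 1 H
  atom 14: O, bond orders sum to 2 (valence 2) → 0 H
Totals → C:7, H:3, Cl:1, F:3, N:1, O:2.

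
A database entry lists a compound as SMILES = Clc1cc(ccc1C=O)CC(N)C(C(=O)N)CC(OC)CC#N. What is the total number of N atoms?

3

Scan the SMILES for N atoms (remember two-letter symbols like Cl and Br are single atoms).
Nitrogen count: 3.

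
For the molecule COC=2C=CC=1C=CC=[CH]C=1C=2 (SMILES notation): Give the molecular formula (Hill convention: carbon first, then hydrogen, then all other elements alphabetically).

Walk through each heavy atom and fill implicit hydrogens from standard valence (C 4, N 3, O 2, S 2, halogen 1):
  atom 1: C, bond orders sum to 1 (valence 4) → 3 H
  atom 2: O, bond orders sum to 2 (valence 2) → 0 H
  atom 3: C, bond orders sum to 4 (valence 4) → 0 H
  atom 4: C, bond orders sum to 3 (valence 4) → 1 H
  atom 5: C, bond orders sum to 3 (valence 4) → 1 H
  atom 6: C, bond orders sum to 4 (valence 4) → 0 H
  atom 7: C, bond orders sum to 3 (valence 4) → 1 H
  atom 8: C, bond orders sum to 3 (valence 4) → 1 H
  atom 9: C, bond orders sum to 3 (valence 4) → 1 H
  atom 10: C with explicit H count 1
  atom 11: C, bond orders sum to 4 (valence 4) → 0 H
  atom 12: C, bond orders sum to 3 (valence 4) → 1 H
Totals → C:11, H:10, O:1.

C11H10O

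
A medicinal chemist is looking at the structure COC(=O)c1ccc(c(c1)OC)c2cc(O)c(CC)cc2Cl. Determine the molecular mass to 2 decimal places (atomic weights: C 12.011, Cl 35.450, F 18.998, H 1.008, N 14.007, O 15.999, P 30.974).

First, the molecular formula is C17H17ClO4 (counting implicit H from valence).
  C: 17 × 12.011 = 204.187
  Cl: 1 × 35.450 = 35.450
  H: 17 × 1.008 = 17.136
  O: 4 × 15.999 = 63.996
Sum: 17×12.011 + 1×35.450 + 17×1.008 + 4×15.999 = 320.769 → 320.77 g/mol.

320.77 g/mol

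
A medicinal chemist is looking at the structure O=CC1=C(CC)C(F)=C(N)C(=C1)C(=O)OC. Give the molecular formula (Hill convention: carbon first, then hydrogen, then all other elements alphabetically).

Walk through each heavy atom and fill implicit hydrogens from standard valence (C 4, N 3, O 2, S 2, halogen 1):
  atom 1: O, bond orders sum to 2 (valence 2) → 0 H
  atom 2: C, bond orders sum to 3 (valence 4) → 1 H
  atom 3: C, bond orders sum to 4 (valence 4) → 0 H
  atom 4: C, bond orders sum to 4 (valence 4) → 0 H
  atom 5: C, bond orders sum to 2 (valence 4) → 2 H
  atom 6: C, bond orders sum to 1 (valence 4) → 3 H
  atom 7: C, bond orders sum to 4 (valence 4) → 0 H
  atom 8: F (halogen, monovalent) → 0 H
  atom 9: C, bond orders sum to 4 (valence 4) → 0 H
  atom 10: N, bond orders sum to 1 (valence 3) → 2 H
  atom 11: C, bond orders sum to 4 (valence 4) → 0 H
  atom 12: C, bond orders sum to 3 (valence 4) → 1 H
  atom 13: C, bond orders sum to 4 (valence 4) → 0 H
  atom 14: O, bond orders sum to 2 (valence 2) → 0 H
  atom 15: O, bond orders sum to 2 (valence 2) → 0 H
  atom 16: C, bond orders sum to 1 (valence 4) → 3 H
Totals → C:11, H:12, F:1, N:1, O:3.
In Hill order: C11H12FNO3.

C11H12FNO3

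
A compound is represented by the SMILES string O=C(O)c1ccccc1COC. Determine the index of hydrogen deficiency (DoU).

5

Molecular formula: C9H10O3.
DoU = (2C + 2 + N − H − X) / 2, where X is the halogen count and O/S are ignored.
    = (2·9 + 2 + 0 − 10 − 0) / 2 = 10 / 2 = 5.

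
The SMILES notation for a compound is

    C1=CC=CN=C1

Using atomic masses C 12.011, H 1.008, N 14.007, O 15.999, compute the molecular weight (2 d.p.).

79.10 g/mol

First, the molecular formula is C5H5N (counting implicit H from valence).
  C: 5 × 12.011 = 60.055
  H: 5 × 1.008 = 5.040
  N: 1 × 14.007 = 14.007
Sum: 5×12.011 + 5×1.008 + 1×14.007 = 79.102 → 79.10 g/mol.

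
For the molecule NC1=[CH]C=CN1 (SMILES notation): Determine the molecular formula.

Walk through each heavy atom and fill implicit hydrogens from standard valence (C 4, N 3, O 2, S 2, halogen 1):
  atom 1: N, bond orders sum to 1 (valence 3) → 2 H
  atom 2: C, bond orders sum to 4 (valence 4) → 0 H
  atom 3: C with explicit H count 1
  atom 4: C, bond orders sum to 3 (valence 4) → 1 H
  atom 5: C, bond orders sum to 3 (valence 4) → 1 H
  atom 6: N, bond orders sum to 2 (valence 3) → 1 H
Totals → C:4, H:6, N:2.

C4H6N2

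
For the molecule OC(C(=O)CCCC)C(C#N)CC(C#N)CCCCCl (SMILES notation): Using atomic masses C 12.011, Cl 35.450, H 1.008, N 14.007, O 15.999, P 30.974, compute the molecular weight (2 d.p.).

First, the molecular formula is C15H23ClN2O2 (counting implicit H from valence).
  C: 15 × 12.011 = 180.165
  Cl: 1 × 35.450 = 35.450
  H: 23 × 1.008 = 23.184
  N: 2 × 14.007 = 28.014
  O: 2 × 15.999 = 31.998
Sum: 15×12.011 + 1×35.450 + 23×1.008 + 2×14.007 + 2×15.999 = 298.811 → 298.81 g/mol.

298.81 g/mol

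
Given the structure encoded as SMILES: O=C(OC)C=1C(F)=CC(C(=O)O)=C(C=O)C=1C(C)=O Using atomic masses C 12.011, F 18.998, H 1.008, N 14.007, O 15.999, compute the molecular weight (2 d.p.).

268.20 g/mol

First, the molecular formula is C12H9FO6 (counting implicit H from valence).
  C: 12 × 12.011 = 144.132
  F: 1 × 18.998 = 18.998
  H: 9 × 1.008 = 9.072
  O: 6 × 15.999 = 95.994
Sum: 12×12.011 + 1×18.998 + 9×1.008 + 6×15.999 = 268.196 → 268.20 g/mol.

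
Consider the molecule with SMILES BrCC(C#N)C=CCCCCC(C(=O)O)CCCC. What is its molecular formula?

C15H24BrNO2

Walk through each heavy atom and fill implicit hydrogens from standard valence (C 4, N 3, O 2, S 2, halogen 1):
  atom 1: Br (halogen, monovalent) → 0 H
  atom 2: C, bond orders sum to 2 (valence 4) → 2 H
  atom 3: C, bond orders sum to 3 (valence 4) → 1 H
  atom 4: C, bond orders sum to 4 (valence 4) → 0 H
  atom 5: N, bond orders sum to 3 (valence 3) → 0 H
  atom 6: C, bond orders sum to 3 (valence 4) → 1 H
  atom 7: C, bond orders sum to 3 (valence 4) → 1 H
  atom 8: C, bond orders sum to 2 (valence 4) → 2 H
  atom 9: C, bond orders sum to 2 (valence 4) → 2 H
  atom 10: C, bond orders sum to 2 (valence 4) → 2 H
  atom 11: C, bond orders sum to 2 (valence 4) → 2 H
  atom 12: C, bond orders sum to 3 (valence 4) → 1 H
  atom 13: C, bond orders sum to 4 (valence 4) → 0 H
  atom 14: O, bond orders sum to 2 (valence 2) → 0 H
  atom 15: O, bond orders sum to 1 (valence 2) → 1 H
  atom 16: C, bond orders sum to 2 (valence 4) → 2 H
  atom 17: C, bond orders sum to 2 (valence 4) → 2 H
  atom 18: C, bond orders sum to 2 (valence 4) → 2 H
  atom 19: C, bond orders sum to 1 (valence 4) → 3 H
Totals → C:15, H:24, Br:1, N:1, O:2.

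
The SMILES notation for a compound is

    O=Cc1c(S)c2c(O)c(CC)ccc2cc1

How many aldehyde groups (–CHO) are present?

The aldehyde motif appears at heavy-atom position 2 in the SMILES.
Other groups present: 1 hydroxyl, 1 thiol.
Aldehyde count: 1.

1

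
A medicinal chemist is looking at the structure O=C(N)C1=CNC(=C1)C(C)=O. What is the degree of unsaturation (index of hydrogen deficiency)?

Degree of unsaturation = (number of rings) + (number of π bonds).
Ring closures in the SMILES: 1.
π bonds: 4 double bonds (each 1 DoU) → 4 DoU from unsaturation.
Total DoU = 1 + 4 = 5.

5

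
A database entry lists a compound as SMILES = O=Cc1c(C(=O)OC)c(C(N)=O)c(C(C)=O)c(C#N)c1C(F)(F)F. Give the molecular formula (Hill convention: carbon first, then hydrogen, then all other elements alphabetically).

Walk through each heavy atom and fill implicit hydrogens from standard valence (C 4, N 3, O 2, S 2, halogen 1); for lowercase aromatic atoms, an aromatic c carries 1 H when it has two neighbours and 0 H with three, and aromatic n carries 0 H:
  atom 1: O, bond orders sum to 2 (valence 2) → 0 H
  atom 2: C, bond orders sum to 3 (valence 4) → 1 H
  atom 3: aromatic c, 3 neighbours → 0 H
  atom 4: aromatic c, 3 neighbours → 0 H
  atom 5: C, bond orders sum to 4 (valence 4) → 0 H
  atom 6: O, bond orders sum to 2 (valence 2) → 0 H
  atom 7: O, bond orders sum to 2 (valence 2) → 0 H
  atom 8: C, bond orders sum to 1 (valence 4) → 3 H
  atom 9: aromatic c, 3 neighbours → 0 H
  atom 10: C, bond orders sum to 4 (valence 4) → 0 H
  atom 11: N, bond orders sum to 1 (valence 3) → 2 H
  atom 12: O, bond orders sum to 2 (valence 2) → 0 H
  atom 13: aromatic c, 3 neighbours → 0 H
  atom 14: C, bond orders sum to 4 (valence 4) → 0 H
  atom 15: C, bond orders sum to 1 (valence 4) → 3 H
  atom 16: O, bond orders sum to 2 (valence 2) → 0 H
  atom 17: aromatic c, 3 neighbours → 0 H
  atom 18: C, bond orders sum to 4 (valence 4) → 0 H
  atom 19: N, bond orders sum to 3 (valence 3) → 0 H
  atom 20: aromatic c, 3 neighbours → 0 H
  atom 21: C, bond orders sum to 4 (valence 4) → 0 H
  atom 22: F (halogen, monovalent) → 0 H
  atom 23: F (halogen, monovalent) → 0 H
  atom 24: F (halogen, monovalent) → 0 H
Totals → C:14, H:9, F:3, N:2, O:5.

C14H9F3N2O5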